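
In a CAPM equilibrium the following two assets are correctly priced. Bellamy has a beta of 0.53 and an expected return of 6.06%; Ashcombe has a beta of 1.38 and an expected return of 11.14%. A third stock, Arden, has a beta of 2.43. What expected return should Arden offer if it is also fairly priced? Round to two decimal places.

17.42%

MRP (SML slope) = (11.14% − 6.06%) / (1.38 − 0.53) = 5.08% / 0.85 = 5.9765%
R_f (intercept) = 6.06% − 0.53 × 5.9765% = 2.8925%
E(R_Arden) = R_f + β × MRP = 2.8925% + 2.43 × 5.9765% = 17.42%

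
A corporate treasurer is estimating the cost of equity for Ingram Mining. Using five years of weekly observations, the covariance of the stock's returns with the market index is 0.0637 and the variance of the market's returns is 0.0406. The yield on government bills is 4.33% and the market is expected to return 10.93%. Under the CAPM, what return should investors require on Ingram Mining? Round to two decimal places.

14.69%

β = Cov(R_i, R_m) / Var(R_m) = 0.0637 / 0.0406 = 1.5690
MRP = 10.93% − 4.33% = 6.60%
E(R) = R_f + β × MRP = 4.33% + 1.5690 × 6.60% = 14.69%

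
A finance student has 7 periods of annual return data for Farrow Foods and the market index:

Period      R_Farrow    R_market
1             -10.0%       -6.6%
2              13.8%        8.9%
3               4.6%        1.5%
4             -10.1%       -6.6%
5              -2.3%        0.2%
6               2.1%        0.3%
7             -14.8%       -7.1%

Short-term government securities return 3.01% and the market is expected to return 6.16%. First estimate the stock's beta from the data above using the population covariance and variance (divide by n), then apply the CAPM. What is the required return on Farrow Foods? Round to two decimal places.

Mean R_i = (-10.0 + 13.8 + 4.6 − 10.1 − 2.3 + 2.1 − 14.8) / 7 = -2.3857%
Mean R_m = (-6.6 + 8.9 + 1.5 − 6.6 + 0.2 + 0.3 − 7.1) / 7 = -1.3429%
Σ(R_i − R̄_i)(R_m − R̄_m) = 345.2043  ⇒  Cov = 345.2043 / 7 = 49.3149
Σ(R_m − R̄_m)² = 206.4971  ⇒  Var(R_m) = 206.4971 / 7 = 29.4996
β = Cov / Var(R_m) = 49.3149 / 29.4996 = 1.6717
MRP = 6.16% − 3.01% = 3.15%
E(R) = R_f + β × MRP = 3.01% + 1.6717 × 3.15% = 8.28%

8.28%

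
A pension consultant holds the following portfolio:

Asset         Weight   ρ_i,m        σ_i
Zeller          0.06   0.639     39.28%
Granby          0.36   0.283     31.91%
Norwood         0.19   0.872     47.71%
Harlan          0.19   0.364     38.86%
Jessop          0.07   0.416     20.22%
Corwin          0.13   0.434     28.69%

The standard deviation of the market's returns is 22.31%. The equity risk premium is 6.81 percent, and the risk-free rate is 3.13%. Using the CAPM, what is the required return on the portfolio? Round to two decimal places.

β_Zeller = 0.639 × 39.28% / 22.31% = 1.1251
β_Granby = 0.283 × 31.91% / 22.31% = 0.4048
β_Norwood = 0.872 × 47.71% / 22.31% = 1.8648
β_Harlan = 0.364 × 38.86% / 22.31% = 0.6340
β_Jessop = 0.416 × 20.22% / 22.31% = 0.3770
β_Corwin = 0.434 × 28.69% / 22.31% = 0.5581
β_P = Σ w_i β_i = 0.06×1.1251 + 0.36×0.4048 + 0.19×1.8648 + 0.19×0.6340 + 0.07×0.3770 + 0.13×0.5581 = 0.7869
E(R_P) = R_f + β_P × MRP = 3.13% + 0.7869 × 6.81% = 8.49%

8.49%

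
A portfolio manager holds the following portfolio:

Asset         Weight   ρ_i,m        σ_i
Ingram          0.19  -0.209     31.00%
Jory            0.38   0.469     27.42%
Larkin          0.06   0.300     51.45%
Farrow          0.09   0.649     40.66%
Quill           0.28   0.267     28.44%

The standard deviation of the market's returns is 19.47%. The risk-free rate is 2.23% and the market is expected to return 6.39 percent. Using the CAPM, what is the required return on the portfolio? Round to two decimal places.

4.17%

β_Ingram = -0.209 × 31.00% / 19.47% = -0.3328
β_Jory = 0.469 × 27.42% / 19.47% = 0.6605
β_Larkin = 0.300 × 51.45% / 19.47% = 0.7928
β_Farrow = 0.649 × 40.66% / 19.47% = 1.3553
β_Quill = 0.267 × 28.44% / 19.47% = 0.3900
β_P = Σ w_i β_i = 0.19×-0.3328 + 0.38×0.6605 + 0.06×0.7928 + 0.09×1.3553 + 0.28×0.3900 = 0.4665
MRP = 6.39% − 2.23% = 4.16%
E(R_P) = R_f + β_P × MRP = 2.23% + 0.4665 × 4.16% = 4.17%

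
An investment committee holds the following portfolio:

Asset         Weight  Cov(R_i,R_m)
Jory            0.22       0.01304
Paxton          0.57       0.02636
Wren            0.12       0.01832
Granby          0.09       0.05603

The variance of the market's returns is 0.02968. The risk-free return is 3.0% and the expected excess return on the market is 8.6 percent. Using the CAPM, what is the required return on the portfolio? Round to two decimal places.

10.28%

β_Jory = 0.01304 / 0.02968 = 0.4394
β_Paxton = 0.02636 / 0.02968 = 0.8881
β_Wren = 0.01832 / 0.02968 = 0.6173
β_Granby = 0.05603 / 0.02968 = 1.8878
β_P = Σ w_i β_i = 0.22×0.4394 + 0.57×0.8881 + 0.12×0.6173 + 0.09×1.8878 = 0.8469
E(R_P) = R_f + β_P × MRP = 3.0% + 0.8469 × 8.6% = 10.28%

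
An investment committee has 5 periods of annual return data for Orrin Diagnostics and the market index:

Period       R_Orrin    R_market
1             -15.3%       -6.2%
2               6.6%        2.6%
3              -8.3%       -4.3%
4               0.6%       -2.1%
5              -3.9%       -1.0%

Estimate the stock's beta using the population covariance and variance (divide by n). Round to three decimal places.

2.354

Mean R_i = (-15.3 + 6.6 − 8.3 + 0.6 − 3.9) / 5 = -4.0600%
Mean R_m = (-6.2 + 2.6 − 4.3 − 2.1 − 1.0) / 5 = -2.2000%
Σ(R_i − R̄_i)(R_m − R̄_m) = 105.6900  ⇒  Cov = 105.6900 / 5 = 21.1380
Σ(R_m − R̄_m)² = 44.9000  ⇒  Var(R_m) = 44.9000 / 5 = 8.9800
β = Cov / Var(R_m) = 21.1380 / 8.9800 = 2.3539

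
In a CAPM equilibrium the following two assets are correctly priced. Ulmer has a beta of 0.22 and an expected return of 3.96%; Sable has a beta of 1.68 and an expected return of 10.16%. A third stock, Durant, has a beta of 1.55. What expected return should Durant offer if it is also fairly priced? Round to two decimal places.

MRP (SML slope) = (10.16% − 3.96%) / (1.68 − 0.22) = 6.20% / 1.46 = 4.2466%
R_f (intercept) = 3.96% − 0.22 × 4.2466% = 3.0257%
E(R_Durant) = R_f + β × MRP = 3.0257% + 1.55 × 4.2466% = 9.61%

9.61%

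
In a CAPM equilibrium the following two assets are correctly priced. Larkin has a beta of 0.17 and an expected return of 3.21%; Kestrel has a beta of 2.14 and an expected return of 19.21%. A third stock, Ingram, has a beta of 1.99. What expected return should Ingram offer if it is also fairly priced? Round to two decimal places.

17.99%

MRP (SML slope) = (19.21% − 3.21%) / (2.14 − 0.17) = 16.00% / 1.97 = 8.1218%
R_f (intercept) = 3.21% − 0.17 × 8.1218% = 1.8293%
E(R_Ingram) = R_f + β × MRP = 1.8293% + 1.99 × 8.1218% = 17.99%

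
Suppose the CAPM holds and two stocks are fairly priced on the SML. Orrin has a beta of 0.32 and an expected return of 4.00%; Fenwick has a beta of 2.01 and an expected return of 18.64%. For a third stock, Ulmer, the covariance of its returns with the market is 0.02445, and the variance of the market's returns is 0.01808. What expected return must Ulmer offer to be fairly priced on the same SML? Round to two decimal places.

12.94%

MRP = (18.64% − 4.00%) / (2.01 − 0.32) = 8.6627%
R_f = 4.00% − 0.32 × 8.6627% = 1.2279%
β_Ulmer = Cov / Var(R_m) = 0.02445 / 0.01808 = 1.3523
E(R_Ulmer) = R_f + β × MRP = 1.2279% + 1.3523 × 8.6627% = 12.94%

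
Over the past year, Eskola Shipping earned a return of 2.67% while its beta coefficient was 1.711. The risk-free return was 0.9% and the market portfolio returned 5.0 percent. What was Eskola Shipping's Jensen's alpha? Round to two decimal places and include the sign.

-5.25%

Market excess return = 5.0% − 0.9% = 4.10%
CAPM benchmark = R_f + β(R_m − R_f) = 0.9% + 1.711 × 4.1% = 7.9151%
α = actual − benchmark = 2.67% − 7.9151% = -5.25%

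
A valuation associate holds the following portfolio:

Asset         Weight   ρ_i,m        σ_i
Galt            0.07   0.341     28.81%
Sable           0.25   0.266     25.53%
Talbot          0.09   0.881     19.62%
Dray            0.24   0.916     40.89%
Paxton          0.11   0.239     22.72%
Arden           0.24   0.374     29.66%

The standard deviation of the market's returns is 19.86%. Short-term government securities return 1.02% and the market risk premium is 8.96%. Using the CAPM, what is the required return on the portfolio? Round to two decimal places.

β_Galt = 0.341 × 28.81% / 19.86% = 0.4947
β_Sable = 0.266 × 25.53% / 19.86% = 0.3419
β_Talbot = 0.881 × 19.62% / 19.86% = 0.8704
β_Dray = 0.916 × 40.89% / 19.86% = 1.8860
β_Paxton = 0.239 × 22.72% / 19.86% = 0.2734
β_Arden = 0.374 × 29.66% / 19.86% = 0.5586
β_P = Σ w_i β_i = 0.07×0.4947 + 0.25×0.3419 + 0.09×0.8704 + 0.24×1.8860 + 0.11×0.2734 + 0.24×0.5586 = 0.8152
E(R_P) = R_f + β_P × MRP = 1.02% + 0.8152 × 8.96% = 8.32%

8.32%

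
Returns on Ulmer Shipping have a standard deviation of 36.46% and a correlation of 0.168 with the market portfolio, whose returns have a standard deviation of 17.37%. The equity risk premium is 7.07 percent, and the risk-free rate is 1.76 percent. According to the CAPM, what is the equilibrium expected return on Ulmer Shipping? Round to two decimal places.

β = ρ × σ_i / σ_m = 0.168 × 36.46% / 17.37% = 0.3526
E(R) = 1.76% + 0.3526 × 7.07% = 4.25%

4.25%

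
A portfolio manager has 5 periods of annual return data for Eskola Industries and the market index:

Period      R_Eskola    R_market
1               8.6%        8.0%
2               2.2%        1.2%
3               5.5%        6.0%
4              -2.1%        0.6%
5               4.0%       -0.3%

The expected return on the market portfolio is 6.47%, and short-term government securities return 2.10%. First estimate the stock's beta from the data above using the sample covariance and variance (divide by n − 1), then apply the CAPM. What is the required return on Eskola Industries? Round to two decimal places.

Mean R_i = (8.6 + 2.2 + 5.5 − 2.1 + 4.0) / 5 = 3.6400%
Mean R_m = (8.0 + 1.2 + 6.0 + 0.6 − 0.3) / 5 = 3.1000%
Σ(R_i − R̄_i)(R_m − R̄_m) = 45.5600  ⇒  Cov = 45.5600 / 4 = 11.3900
Σ(R_m − R̄_m)² = 53.8400  ⇒  Var(R_m) = 53.8400 / 4 = 13.4600
β = Cov / Var(R_m) = 11.3900 / 13.4600 = 0.8462
MRP = 6.47% − 2.10% = 4.37%
E(R) = R_f + β × MRP = 2.10% + 0.8462 × 4.37% = 5.80%

5.80%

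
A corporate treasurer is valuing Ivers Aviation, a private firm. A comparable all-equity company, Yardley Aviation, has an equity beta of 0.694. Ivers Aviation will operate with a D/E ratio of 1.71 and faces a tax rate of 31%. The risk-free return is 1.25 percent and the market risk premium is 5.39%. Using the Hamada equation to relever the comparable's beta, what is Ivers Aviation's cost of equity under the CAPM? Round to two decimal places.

9.40%

β_L = β_U × [1 + (1 − t)(D/E)] = 0.694 × [1 + (1 − 0.31) × 1.71]
    = 0.694 × [1 + 0.69 × 1.71] = 0.694 × 2.1799 = 1.5129
E(R) = R_f + β_L × MRP = 1.25% + 1.5129 × 5.39% = 9.40%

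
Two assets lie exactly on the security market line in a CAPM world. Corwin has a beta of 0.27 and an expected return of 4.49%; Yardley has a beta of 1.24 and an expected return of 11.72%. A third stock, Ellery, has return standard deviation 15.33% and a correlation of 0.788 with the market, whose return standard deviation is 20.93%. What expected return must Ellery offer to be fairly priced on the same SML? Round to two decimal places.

6.78%

MRP = (11.72% − 4.49%) / (1.24 − 0.27) = 7.4536%
R_f = 4.49% − 0.27 × 7.4536% = 2.4775%
β_Ellery = ρ·σ_i/σ_m = 0.788 × 15.33 / 20.93 = 0.5772
E(R_Ellery) = R_f + β × MRP = 2.4775% + 0.5772 × 7.4536% = 6.78%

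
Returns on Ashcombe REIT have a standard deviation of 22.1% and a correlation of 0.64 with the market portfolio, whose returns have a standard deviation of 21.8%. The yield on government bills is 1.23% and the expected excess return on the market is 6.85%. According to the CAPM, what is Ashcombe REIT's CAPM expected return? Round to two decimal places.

β = ρ × σ_i / σ_m = 0.64 × 22.1% / 21.8% = 0.6488
E(R) = 1.23% + 0.6488 × 6.85% = 5.67%

5.67%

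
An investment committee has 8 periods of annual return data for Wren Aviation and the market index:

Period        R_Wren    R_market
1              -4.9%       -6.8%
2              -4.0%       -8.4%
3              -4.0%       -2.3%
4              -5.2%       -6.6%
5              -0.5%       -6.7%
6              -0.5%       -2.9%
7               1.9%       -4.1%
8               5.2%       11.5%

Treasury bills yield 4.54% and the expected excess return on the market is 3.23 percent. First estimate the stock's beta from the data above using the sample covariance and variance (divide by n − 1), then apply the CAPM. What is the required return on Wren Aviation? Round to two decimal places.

Mean R_i = (-4.9 − 4.0 − 4.0 − 5.2 − 0.5 − 0.5 + 1.9 + 5.2) / 8 = -1.5000%
Mean R_m = (-6.8 − 8.4 − 2.3 − 6.6 − 6.7 − 2.9 − 4.1 + 11.5) / 8 = -3.2875%
Σ(R_i − R̄_i)(R_m − R̄_m) = 127.8000  ⇒  Cov = 127.8000 / 7 = 18.2571
Σ(R_m − R̄_m)² = 281.5488  ⇒  Var(R_m) = 281.5488 / 7 = 40.2213
β = Cov / Var(R_m) = 18.2571 / 40.2213 = 0.4539
E(R) = R_f + β × MRP = 4.54% + 0.4539 × 3.23% = 6.01%

6.01%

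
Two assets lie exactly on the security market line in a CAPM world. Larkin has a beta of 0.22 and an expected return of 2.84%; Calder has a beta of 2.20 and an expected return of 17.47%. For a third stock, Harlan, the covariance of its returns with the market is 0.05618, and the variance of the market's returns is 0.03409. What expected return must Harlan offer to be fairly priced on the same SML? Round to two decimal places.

MRP = (17.47% − 2.84%) / (2.20 − 0.22) = 7.3889%
R_f = 2.84% − 0.22 × 7.3889% = 1.2144%
β_Harlan = Cov / Var(R_m) = 0.05618 / 0.03409 = 1.6480
E(R_Harlan) = R_f + β × MRP = 1.2144% + 1.6480 × 7.3889% = 13.39%

13.39%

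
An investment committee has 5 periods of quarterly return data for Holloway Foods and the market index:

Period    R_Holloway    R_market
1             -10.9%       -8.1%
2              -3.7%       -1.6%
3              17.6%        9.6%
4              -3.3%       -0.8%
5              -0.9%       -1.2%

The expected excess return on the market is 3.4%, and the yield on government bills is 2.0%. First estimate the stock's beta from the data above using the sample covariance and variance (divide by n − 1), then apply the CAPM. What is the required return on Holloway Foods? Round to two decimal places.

Mean R_i = (-10.9 − 3.7 + 17.6 − 3.3 − 0.9) / 5 = -0.2400%
Mean R_m = (-8.1 − 1.6 + 9.6 − 0.8 − 1.2) / 5 = -0.4200%
Σ(R_i − R̄_i)(R_m − R̄_m) = 266.3860  ⇒  Cov = 266.3860 / 4 = 66.5965
Σ(R_m − R̄_m)² = 161.5280  ⇒  Var(R_m) = 161.5280 / 4 = 40.3820
β = Cov / Var(R_m) = 66.5965 / 40.3820 = 1.6492
E(R) = R_f + β × MRP = 2.0% + 1.6492 × 3.4% = 7.61%

7.61%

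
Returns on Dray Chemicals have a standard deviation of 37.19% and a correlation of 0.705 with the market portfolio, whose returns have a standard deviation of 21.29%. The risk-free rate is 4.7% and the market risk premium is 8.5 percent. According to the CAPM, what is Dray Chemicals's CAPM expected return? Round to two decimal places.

β = ρ × σ_i / σ_m = 0.705 × 37.19% / 21.29% = 1.2315
E(R) = 4.7% + 1.2315 × 8.5% = 15.17%

15.17%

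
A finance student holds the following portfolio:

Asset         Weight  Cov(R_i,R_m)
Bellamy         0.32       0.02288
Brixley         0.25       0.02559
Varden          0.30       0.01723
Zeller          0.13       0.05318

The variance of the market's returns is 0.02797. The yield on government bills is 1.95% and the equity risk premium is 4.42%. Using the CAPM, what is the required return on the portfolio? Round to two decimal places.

β_Bellamy = 0.02288 / 0.02797 = 0.8180
β_Brixley = 0.02559 / 0.02797 = 0.9149
β_Varden = 0.01723 / 0.02797 = 0.6160
β_Zeller = 0.05318 / 0.02797 = 1.9013
β_P = Σ w_i β_i = 0.32×0.8180 + 0.25×0.9149 + 0.30×0.6160 + 0.13×1.9013 = 0.9225
E(R_P) = R_f + β_P × MRP = 1.95% + 0.9225 × 4.42% = 6.03%

6.03%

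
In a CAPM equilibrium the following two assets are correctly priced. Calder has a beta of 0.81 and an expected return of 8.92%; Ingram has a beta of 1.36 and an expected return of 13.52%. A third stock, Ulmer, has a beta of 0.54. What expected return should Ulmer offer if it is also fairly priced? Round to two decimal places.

6.66%

MRP (SML slope) = (13.52% − 8.92%) / (1.36 − 0.81) = 4.60% / 0.55 = 8.3636%
R_f (intercept) = 8.92% − 0.81 × 8.3636% = 2.1455%
E(R_Ulmer) = R_f + β × MRP = 2.1455% + 0.54 × 8.3636% = 6.66%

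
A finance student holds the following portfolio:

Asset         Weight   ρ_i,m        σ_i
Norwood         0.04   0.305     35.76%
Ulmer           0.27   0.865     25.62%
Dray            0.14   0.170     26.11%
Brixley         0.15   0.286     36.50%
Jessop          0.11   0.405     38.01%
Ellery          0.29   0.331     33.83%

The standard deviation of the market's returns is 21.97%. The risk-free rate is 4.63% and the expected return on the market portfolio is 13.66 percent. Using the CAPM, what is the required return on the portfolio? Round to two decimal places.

10.20%

β_Norwood = 0.305 × 35.76% / 21.97% = 0.4964
β_Ulmer = 0.865 × 25.62% / 21.97% = 1.0087
β_Dray = 0.170 × 26.11% / 21.97% = 0.2020
β_Brixley = 0.286 × 36.50% / 21.97% = 0.4751
β_Jessop = 0.405 × 38.01% / 21.97% = 0.7007
β_Ellery = 0.331 × 33.83% / 21.97% = 0.5097
β_P = Σ w_i β_i = 0.04×0.4964 + 0.27×1.0087 + 0.14×0.2020 + 0.15×0.4751 + 0.11×0.7007 + 0.29×0.5097 = 0.6166
MRP = 13.66% − 4.63% = 9.03%
E(R_P) = R_f + β_P × MRP = 4.63% + 0.6166 × 9.03% = 10.20%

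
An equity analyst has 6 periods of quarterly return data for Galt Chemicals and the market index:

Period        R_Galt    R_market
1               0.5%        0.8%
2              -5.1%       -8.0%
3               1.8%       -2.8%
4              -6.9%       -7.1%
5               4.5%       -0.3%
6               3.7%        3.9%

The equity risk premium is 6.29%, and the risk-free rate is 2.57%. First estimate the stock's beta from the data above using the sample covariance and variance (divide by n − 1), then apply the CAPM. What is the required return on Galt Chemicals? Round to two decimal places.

8.10%

Mean R_i = (0.5 − 5.1 + 1.8 − 6.9 + 4.5 + 3.7) / 6 = -0.2500%
Mean R_m = (0.8 − 8.0 − 2.8 − 7.1 − 0.3 + 3.9) / 6 = -2.2500%
Σ(R_i − R̄_i)(R_m − R̄_m) = 94.8550  ⇒  Cov = 94.8550 / 5 = 18.9710
Σ(R_m − R̄_m)² = 107.8150  ⇒  Var(R_m) = 107.8150 / 5 = 21.5630
β = Cov / Var(R_m) = 18.9710 / 21.5630 = 0.8798
E(R) = R_f + β × MRP = 2.57% + 0.8798 × 6.29% = 8.10%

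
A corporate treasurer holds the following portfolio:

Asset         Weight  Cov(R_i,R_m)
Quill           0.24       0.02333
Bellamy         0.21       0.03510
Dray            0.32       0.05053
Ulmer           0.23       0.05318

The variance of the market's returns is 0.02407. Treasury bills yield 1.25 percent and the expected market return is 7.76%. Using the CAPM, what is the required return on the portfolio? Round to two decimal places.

12.44%

β_Quill = 0.02333 / 0.02407 = 0.9693
β_Bellamy = 0.03510 / 0.02407 = 1.4582
β_Dray = 0.05053 / 0.02407 = 2.0993
β_Ulmer = 0.05318 / 0.02407 = 2.2094
β_P = Σ w_i β_i = 0.24×0.9693 + 0.21×1.4582 + 0.32×2.0993 + 0.23×2.2094 = 1.7188
MRP = 7.76% − 1.25% = 6.51%
E(R_P) = R_f + β_P × MRP = 1.25% + 1.7188 × 6.51% = 12.44%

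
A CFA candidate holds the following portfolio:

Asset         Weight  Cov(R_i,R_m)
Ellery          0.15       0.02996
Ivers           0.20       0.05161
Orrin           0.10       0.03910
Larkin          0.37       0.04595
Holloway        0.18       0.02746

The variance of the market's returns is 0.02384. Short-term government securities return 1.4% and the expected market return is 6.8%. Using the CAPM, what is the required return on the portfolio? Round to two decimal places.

10.61%

β_Ellery = 0.02996 / 0.02384 = 1.2567
β_Ivers = 0.05161 / 0.02384 = 2.1648
β_Orrin = 0.03910 / 0.02384 = 1.6401
β_Larkin = 0.04595 / 0.02384 = 1.9274
β_Holloway = 0.02746 / 0.02384 = 1.1518
β_P = Σ w_i β_i = 0.15×1.2567 + 0.20×2.1648 + 0.10×1.6401 + 0.37×1.9274 + 0.18×1.1518 = 1.7059
MRP = 6.8% − 1.4% = 5.40%
E(R_P) = R_f + β_P × MRP = 1.4% + 1.7059 × 5.4% = 10.61%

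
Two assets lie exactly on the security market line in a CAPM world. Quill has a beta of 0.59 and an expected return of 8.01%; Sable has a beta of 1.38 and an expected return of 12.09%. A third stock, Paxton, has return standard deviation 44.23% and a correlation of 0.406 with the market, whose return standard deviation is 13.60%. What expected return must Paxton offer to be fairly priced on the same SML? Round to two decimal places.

11.78%

MRP = (12.09% − 8.01%) / (1.38 − 0.59) = 5.1646%
R_f = 8.01% − 0.59 × 5.1646% = 4.9629%
β_Paxton = ρ·σ_i/σ_m = 0.406 × 44.23 / 13.60 = 1.3204
E(R_Paxton) = R_f + β × MRP = 4.9629% + 1.3204 × 5.1646% = 11.78%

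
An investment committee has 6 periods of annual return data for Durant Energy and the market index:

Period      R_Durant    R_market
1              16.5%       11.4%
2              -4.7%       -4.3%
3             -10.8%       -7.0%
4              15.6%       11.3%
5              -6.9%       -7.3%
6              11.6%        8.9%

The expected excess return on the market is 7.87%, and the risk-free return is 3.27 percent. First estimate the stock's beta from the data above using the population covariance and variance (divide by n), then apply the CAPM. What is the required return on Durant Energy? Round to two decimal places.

Mean R_i = (16.5 − 4.7 − 10.8 + 15.6 − 6.9 + 11.6) / 6 = 3.5500%
Mean R_m = (11.4 − 4.3 − 7.0 + 11.3 − 7.3 + 8.9) / 6 = 2.1667%
Σ(R_i − R̄_i)(R_m − R̄_m) = 567.6500  ⇒  Cov = 567.6500 / 6 = 94.6083
Σ(R_m − R̄_m)² = 429.4733  ⇒  Var(R_m) = 429.4733 / 6 = 71.5789
β = Cov / Var(R_m) = 94.6083 / 71.5789 = 1.3217
E(R) = R_f + β × MRP = 3.27% + 1.3217 × 7.87% = 13.67%

13.67%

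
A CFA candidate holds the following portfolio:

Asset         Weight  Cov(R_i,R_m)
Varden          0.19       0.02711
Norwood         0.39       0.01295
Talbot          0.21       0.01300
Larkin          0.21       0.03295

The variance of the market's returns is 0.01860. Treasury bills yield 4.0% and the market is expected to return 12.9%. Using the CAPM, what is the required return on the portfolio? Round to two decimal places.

β_Varden = 0.02711 / 0.01860 = 1.4575
β_Norwood = 0.01295 / 0.01860 = 0.6962
β_Talbot = 0.01300 / 0.01860 = 0.6989
β_Larkin = 0.03295 / 0.01860 = 1.7715
β_P = Σ w_i β_i = 0.19×1.4575 + 0.39×0.6962 + 0.21×0.6989 + 0.21×1.7715 = 1.0672
MRP = 12.9% − 4.0% = 8.90%
E(R_P) = R_f + β_P × MRP = 4.0% + 1.0672 × 8.9% = 13.50%

13.50%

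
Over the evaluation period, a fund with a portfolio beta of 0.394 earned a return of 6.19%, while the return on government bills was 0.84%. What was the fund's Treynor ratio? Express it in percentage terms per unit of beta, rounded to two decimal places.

Treynor = (R_P − R_f) / β_P = (6.19% − 0.84%) / 0.3940 = 5.35% / 0.3940 = 13.58%

13.58%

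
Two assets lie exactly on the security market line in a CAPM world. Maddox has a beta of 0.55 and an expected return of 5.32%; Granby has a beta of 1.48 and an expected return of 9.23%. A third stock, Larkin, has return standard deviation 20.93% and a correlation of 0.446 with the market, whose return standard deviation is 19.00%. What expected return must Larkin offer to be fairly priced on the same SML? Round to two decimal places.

MRP = (9.23% − 5.32%) / (1.48 − 0.55) = 4.2043%
R_f = 5.32% − 0.55 × 4.2043% = 3.0076%
β_Larkin = ρ·σ_i/σ_m = 0.446 × 20.93 / 19.00 = 0.4913
E(R_Larkin) = R_f + β × MRP = 3.0076% + 0.4913 × 4.2043% = 5.07%

5.07%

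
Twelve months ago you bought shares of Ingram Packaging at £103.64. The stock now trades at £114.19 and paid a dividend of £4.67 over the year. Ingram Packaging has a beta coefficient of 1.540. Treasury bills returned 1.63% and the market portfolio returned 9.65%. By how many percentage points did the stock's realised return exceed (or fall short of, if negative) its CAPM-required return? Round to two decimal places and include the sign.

Realised HPR = (P1 + D1 − P0) / P0 = (114.19 + 4.67 − 103.64) / 103.64 = 15.22 / 103.64 = 14.6854%
MRP = 9.65% − 1.63% = 8.02%
CAPM required = R_f + β·MRP = 1.63% + 1.540 × 8.02% = 13.98080%
α = realised − required = 14.6854% − 13.98080% = +0.70%

+0.70%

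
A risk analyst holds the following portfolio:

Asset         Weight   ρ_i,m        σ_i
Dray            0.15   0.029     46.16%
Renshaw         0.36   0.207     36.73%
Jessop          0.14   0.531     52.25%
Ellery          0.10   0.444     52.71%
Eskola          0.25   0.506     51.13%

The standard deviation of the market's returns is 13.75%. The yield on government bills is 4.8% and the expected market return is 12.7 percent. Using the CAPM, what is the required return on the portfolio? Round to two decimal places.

β_Dray = 0.029 × 46.16% / 13.75% = 0.0974
β_Renshaw = 0.207 × 36.73% / 13.75% = 0.5530
β_Jessop = 0.531 × 52.25% / 13.75% = 2.0178
β_Ellery = 0.444 × 52.71% / 13.75% = 1.7021
β_Eskola = 0.506 × 51.13% / 13.75% = 1.8816
β_P = Σ w_i β_i = 0.15×0.0974 + 0.36×0.5530 + 0.14×2.0178 + 0.10×1.7021 + 0.25×1.8816 = 1.1368
MRP = 12.7% − 4.8% = 7.90%
E(R_P) = R_f + β_P × MRP = 4.8% + 1.1368 × 7.9% = 13.78%

13.78%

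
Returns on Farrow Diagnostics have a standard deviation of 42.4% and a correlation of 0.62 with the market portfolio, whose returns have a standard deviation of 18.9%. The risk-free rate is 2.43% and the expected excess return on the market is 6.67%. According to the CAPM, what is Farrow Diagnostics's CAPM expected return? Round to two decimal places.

11.71%

β = ρ × σ_i / σ_m = 0.62 × 42.4% / 18.9% = 1.3909
E(R) = 2.43% + 1.3909 × 6.67% = 11.71%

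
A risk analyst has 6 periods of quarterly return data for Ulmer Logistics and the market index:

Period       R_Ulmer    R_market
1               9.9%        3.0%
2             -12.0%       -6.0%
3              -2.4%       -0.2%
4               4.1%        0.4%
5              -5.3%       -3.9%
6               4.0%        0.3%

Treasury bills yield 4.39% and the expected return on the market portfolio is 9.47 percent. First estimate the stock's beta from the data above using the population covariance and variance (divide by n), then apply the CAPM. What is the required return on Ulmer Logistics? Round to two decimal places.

16.11%

Mean R_i = (9.9 − 12.0 − 2.4 + 4.1 − 5.3 + 4.0) / 6 = -0.2833%
Mean R_m = (3.0 − 6.0 − 0.2 + 0.4 − 3.9 + 0.3) / 6 = -1.0667%
Σ(R_i − R̄_i)(R_m − R̄_m) = 123.8767  ⇒  Cov = 123.8767 / 6 = 20.6461
Σ(R_m − R̄_m)² = 53.6733  ⇒  Var(R_m) = 53.6733 / 6 = 8.9456
β = Cov / Var(R_m) = 20.6461 / 8.9456 = 2.3080
MRP = 9.47% − 4.39% = 5.08%
E(R) = R_f + β × MRP = 4.39% + 2.3080 × 5.08% = 16.11%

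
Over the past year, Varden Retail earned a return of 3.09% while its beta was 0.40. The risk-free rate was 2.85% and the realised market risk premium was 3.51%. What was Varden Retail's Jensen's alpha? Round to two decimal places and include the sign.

-1.16%

CAPM benchmark = R_f + β(R_m − R_f) = 2.85% + 0.40 × 3.51% = 4.2540%
α = actual − benchmark = 3.09% − 4.2540% = -1.16%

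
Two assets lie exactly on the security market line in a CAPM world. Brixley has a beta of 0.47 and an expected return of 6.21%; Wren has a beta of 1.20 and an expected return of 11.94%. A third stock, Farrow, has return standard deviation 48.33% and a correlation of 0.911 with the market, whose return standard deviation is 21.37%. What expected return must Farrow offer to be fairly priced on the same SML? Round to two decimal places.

18.69%

MRP = (11.94% − 6.21%) / (1.20 − 0.47) = 7.8493%
R_f = 6.21% − 0.47 × 7.8493% = 2.5208%
β_Farrow = ρ·σ_i/σ_m = 0.911 × 48.33 / 21.37 = 2.0603
E(R_Farrow) = R_f + β × MRP = 2.5208% + 2.0603 × 7.8493% = 18.69%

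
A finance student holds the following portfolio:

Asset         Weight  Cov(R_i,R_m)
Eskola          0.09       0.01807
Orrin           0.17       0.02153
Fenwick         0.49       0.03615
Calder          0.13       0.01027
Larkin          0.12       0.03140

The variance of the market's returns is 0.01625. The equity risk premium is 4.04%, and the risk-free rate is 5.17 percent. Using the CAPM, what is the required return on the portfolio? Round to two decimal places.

β_Eskola = 0.01807 / 0.01625 = 1.1120
β_Orrin = 0.02153 / 0.01625 = 1.3249
β_Fenwick = 0.03615 / 0.01625 = 2.2246
β_Calder = 0.01027 / 0.01625 = 0.6320
β_Larkin = 0.03140 / 0.01625 = 1.9323
β_P = Σ w_i β_i = 0.09×1.1120 + 0.17×1.3249 + 0.49×2.2246 + 0.13×0.6320 + 0.12×1.9323 = 1.7294
E(R_P) = R_f + β_P × MRP = 5.17% + 1.7294 × 4.04% = 12.16%

12.16%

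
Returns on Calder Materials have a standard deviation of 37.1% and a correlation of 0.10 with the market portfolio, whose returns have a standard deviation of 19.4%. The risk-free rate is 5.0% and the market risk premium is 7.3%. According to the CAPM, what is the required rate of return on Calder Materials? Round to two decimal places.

β = ρ × σ_i / σ_m = 0.10 × 37.1% / 19.4% = 0.1912
E(R) = 5.0% + 0.1912 × 7.3% = 6.40%

6.40%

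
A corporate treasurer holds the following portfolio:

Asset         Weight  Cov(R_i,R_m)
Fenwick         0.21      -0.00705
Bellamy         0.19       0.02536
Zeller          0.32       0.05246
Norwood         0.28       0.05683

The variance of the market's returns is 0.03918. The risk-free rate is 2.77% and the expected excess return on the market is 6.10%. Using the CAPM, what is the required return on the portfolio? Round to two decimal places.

β_Fenwick = -0.00705 / 0.03918 = -0.1799
β_Bellamy = 0.02536 / 0.03918 = 0.6473
β_Zeller = 0.05246 / 0.03918 = 1.3389
β_Norwood = 0.05683 / 0.03918 = 1.4505
β_P = Σ w_i β_i = 0.21×-0.1799 + 0.19×0.6473 + 0.32×1.3389 + 0.28×1.4505 = 0.9198
E(R_P) = R_f + β_P × MRP = 2.77% + 0.9198 × 6.10% = 8.38%

8.38%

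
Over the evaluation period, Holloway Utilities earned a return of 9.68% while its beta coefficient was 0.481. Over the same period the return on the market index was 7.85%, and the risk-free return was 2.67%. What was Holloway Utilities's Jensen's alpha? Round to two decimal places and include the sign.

+4.52%

Market excess return = 7.85% − 2.67% = 5.18%
CAPM benchmark = R_f + β(R_m − R_f) = 2.67% + 0.481 × 5.18% = 5.16158%
α = actual − benchmark = 9.68% − 5.16158% = +4.52%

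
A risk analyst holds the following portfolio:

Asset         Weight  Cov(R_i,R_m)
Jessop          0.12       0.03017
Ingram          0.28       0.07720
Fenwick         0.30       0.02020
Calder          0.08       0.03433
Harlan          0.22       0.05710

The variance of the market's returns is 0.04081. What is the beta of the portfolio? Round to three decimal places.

β_Jessop = 0.03017 / 0.04081 = 0.7393
β_Ingram = 0.07720 / 0.04081 = 1.8917
β_Fenwick = 0.02020 / 0.04081 = 0.4950
β_Calder = 0.03433 / 0.04081 = 0.8412
β_Harlan = 0.05710 / 0.04081 = 1.3992
β_P = Σ w_i β_i = 0.12×0.7393 + 0.28×1.8917 + 0.30×0.4950 + 0.08×0.8412 + 0.22×1.3992 = 1.1420

1.142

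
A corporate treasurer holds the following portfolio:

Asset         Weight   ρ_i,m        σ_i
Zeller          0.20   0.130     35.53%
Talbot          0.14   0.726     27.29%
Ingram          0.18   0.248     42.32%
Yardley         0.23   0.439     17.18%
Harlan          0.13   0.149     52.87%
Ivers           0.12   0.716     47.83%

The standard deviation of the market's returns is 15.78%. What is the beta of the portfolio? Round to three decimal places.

0.789

β_Zeller = 0.130 × 35.53% / 15.78% = 0.2927
β_Talbot = 0.726 × 27.29% / 15.78% = 1.2555
β_Ingram = 0.248 × 42.32% / 15.78% = 0.6651
β_Yardley = 0.439 × 17.18% / 15.78% = 0.4779
β_Harlan = 0.149 × 52.87% / 15.78% = 0.4992
β_Ivers = 0.716 × 47.83% / 15.78% = 2.1702
β_P = Σ w_i β_i = 0.20×0.2927 + 0.14×1.2555 + 0.18×0.6651 + 0.23×0.4779 + 0.13×0.4992 + 0.12×2.1702 = 0.7893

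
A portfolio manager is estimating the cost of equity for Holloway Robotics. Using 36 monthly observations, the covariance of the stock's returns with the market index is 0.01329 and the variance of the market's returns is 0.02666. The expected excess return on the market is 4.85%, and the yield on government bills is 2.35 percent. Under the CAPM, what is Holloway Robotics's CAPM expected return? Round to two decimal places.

4.77%

β = Cov(R_i, R_m) / Var(R_m) = 0.01329 / 0.02666 = 0.4985
E(R) = R_f + β × MRP = 2.35% + 0.4985 × 4.85% = 4.77%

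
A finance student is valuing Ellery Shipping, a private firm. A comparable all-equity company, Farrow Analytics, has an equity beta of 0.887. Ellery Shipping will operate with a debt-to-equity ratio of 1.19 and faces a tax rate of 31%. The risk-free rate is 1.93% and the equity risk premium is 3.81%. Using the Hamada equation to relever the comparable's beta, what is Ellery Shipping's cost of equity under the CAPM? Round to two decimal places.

β_L = β_U × [1 + (1 − t)(D/E)] = 0.887 × [1 + (1 − 0.31) × 1.19]
    = 0.887 × [1 + 0.69 × 1.19] = 0.887 × 1.8211 = 1.6153
E(R) = R_f + β_L × MRP = 1.93% + 1.6153 × 3.81% = 8.08%

8.08%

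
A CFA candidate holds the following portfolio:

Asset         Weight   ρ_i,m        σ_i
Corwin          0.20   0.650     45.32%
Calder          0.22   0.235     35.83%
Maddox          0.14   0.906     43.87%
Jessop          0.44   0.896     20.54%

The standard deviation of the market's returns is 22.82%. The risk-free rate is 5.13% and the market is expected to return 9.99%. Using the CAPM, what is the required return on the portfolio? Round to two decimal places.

9.69%

β_Corwin = 0.650 × 45.32% / 22.82% = 1.2909
β_Calder = 0.235 × 35.83% / 22.82% = 0.3690
β_Maddox = 0.906 × 43.87% / 22.82% = 1.7417
β_Jessop = 0.896 × 20.54% / 22.82% = 0.8065
β_P = Σ w_i β_i = 0.20×1.2909 + 0.22×0.3690 + 0.14×1.7417 + 0.44×0.8065 = 0.9381
MRP = 9.99% − 5.13% = 4.86%
E(R_P) = R_f + β_P × MRP = 5.13% + 0.9381 × 4.86% = 9.69%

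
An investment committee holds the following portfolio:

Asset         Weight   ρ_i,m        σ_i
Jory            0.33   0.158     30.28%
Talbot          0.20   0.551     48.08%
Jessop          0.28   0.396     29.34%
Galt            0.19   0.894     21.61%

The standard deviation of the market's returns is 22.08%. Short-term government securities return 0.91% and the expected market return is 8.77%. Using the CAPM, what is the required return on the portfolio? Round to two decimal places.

β_Jory = 0.158 × 30.28% / 22.08% = 0.2167
β_Talbot = 0.551 × 48.08% / 22.08% = 1.1998
β_Jessop = 0.396 × 29.34% / 22.08% = 0.5262
β_Galt = 0.894 × 21.61% / 22.08% = 0.8750
β_P = Σ w_i β_i = 0.33×0.2167 + 0.20×1.1998 + 0.28×0.5262 + 0.19×0.8750 = 0.6251
MRP = 8.77% − 0.91% = 7.86%
E(R_P) = R_f + β_P × MRP = 0.91% + 0.6251 × 7.86% = 5.82%

5.82%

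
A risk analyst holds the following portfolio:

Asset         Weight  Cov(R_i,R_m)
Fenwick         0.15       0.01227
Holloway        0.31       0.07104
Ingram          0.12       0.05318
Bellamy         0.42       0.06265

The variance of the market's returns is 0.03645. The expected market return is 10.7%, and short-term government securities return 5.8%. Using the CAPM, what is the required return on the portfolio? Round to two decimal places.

β_Fenwick = 0.01227 / 0.03645 = 0.3366
β_Holloway = 0.07104 / 0.03645 = 1.9490
β_Ingram = 0.05318 / 0.03645 = 1.4590
β_Bellamy = 0.06265 / 0.03645 = 1.7188
β_P = Σ w_i β_i = 0.15×0.3366 + 0.31×1.9490 + 0.12×1.4590 + 0.42×1.7188 = 1.5517
MRP = 10.7% − 5.8% = 4.90%
E(R_P) = R_f + β_P × MRP = 5.8% + 1.5517 × 4.9% = 13.40%

13.40%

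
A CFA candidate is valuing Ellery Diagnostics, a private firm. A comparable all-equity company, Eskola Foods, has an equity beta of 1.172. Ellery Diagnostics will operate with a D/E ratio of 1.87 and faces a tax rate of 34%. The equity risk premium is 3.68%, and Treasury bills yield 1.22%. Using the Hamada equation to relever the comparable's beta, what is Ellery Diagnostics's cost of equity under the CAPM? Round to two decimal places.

β_L = β_U × [1 + (1 − t)(D/E)] = 1.172 × [1 + (1 − 0.34) × 1.87]
    = 1.172 × [1 + 0.66 × 1.87] = 1.172 × 2.2342 = 2.6185
E(R) = R_f + β_L × MRP = 1.22% + 2.6185 × 3.68% = 10.86%

10.86%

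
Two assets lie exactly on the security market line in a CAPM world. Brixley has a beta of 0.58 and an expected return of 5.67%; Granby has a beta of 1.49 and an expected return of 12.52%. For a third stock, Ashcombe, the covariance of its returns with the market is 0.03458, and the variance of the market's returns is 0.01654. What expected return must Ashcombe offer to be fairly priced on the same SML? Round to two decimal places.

MRP = (12.52% − 5.67%) / (1.49 − 0.58) = 7.5275%
R_f = 5.67% − 0.58 × 7.5275% = 1.3041%
β_Ashcombe = Cov / Var(R_m) = 0.03458 / 0.01654 = 2.0907
E(R_Ashcombe) = R_f + β × MRP = 1.3041% + 2.0907 × 7.5275% = 17.04%

17.04%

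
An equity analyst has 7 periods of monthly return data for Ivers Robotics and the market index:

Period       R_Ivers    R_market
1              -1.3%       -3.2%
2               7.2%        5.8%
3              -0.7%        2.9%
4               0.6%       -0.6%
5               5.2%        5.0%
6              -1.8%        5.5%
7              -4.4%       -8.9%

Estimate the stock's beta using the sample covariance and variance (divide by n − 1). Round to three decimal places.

Mean R_i = (-1.3 + 7.2 − 0.7 + 0.6 + 5.2 − 1.8 − 4.4) / 7 = 0.6857%
Mean R_m = (-3.2 + 5.8 + 2.9 − 0.6 + 5.0 + 5.5 − 8.9) / 7 = 0.9286%
Σ(R_i − R̄_i)(R_m − R̄_m) = 94.3329  ⇒  Cov = 94.3329 / 6 = 15.7222
Σ(R_m − R̄_m)² = 181.0743  ⇒  Var(R_m) = 181.0743 / 6 = 30.1791
β = Cov / Var(R_m) = 15.7222 / 30.1791 = 0.5210

0.521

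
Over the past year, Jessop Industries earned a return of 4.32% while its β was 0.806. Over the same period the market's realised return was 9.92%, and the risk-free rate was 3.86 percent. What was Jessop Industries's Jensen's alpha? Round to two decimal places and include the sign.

-4.42%

Market excess return = 9.92% − 3.86% = 6.06%
CAPM benchmark = R_f + β(R_m − R_f) = 3.86% + 0.806 × 6.06% = 8.74436%
α = actual − benchmark = 4.32% − 8.74436% = -4.42%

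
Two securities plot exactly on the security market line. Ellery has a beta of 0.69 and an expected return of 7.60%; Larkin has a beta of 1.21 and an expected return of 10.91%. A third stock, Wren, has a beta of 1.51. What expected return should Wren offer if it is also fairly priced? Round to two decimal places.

MRP (SML slope) = (10.91% − 7.60%) / (1.21 − 0.69) = 3.31% / 0.52 = 6.3654%
R_f (intercept) = 7.60% − 0.69 × 6.3654% = 3.2079%
E(R_Wren) = R_f + β × MRP = 3.2079% + 1.51 × 6.3654% = 12.82%

12.82%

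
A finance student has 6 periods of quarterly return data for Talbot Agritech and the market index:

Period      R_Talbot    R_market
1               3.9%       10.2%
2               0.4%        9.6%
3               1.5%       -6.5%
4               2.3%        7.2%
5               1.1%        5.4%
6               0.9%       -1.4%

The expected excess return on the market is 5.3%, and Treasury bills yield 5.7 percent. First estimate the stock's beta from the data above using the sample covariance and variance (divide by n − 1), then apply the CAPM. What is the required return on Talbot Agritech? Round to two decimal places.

6.03%

Mean R_i = (3.9 + 0.4 + 1.5 + 2.3 + 1.1 + 0.9) / 6 = 1.6833%
Mean R_m = (10.2 + 9.6 − 6.5 + 7.2 + 5.4 − 1.4) / 6 = 4.0833%
Σ(R_i − R̄_i)(R_m − R̄_m) = 13.8683  ⇒  Cov = 13.8683 / 5 = 2.7737
Σ(R_m − R̄_m)² = 221.3683  ⇒  Var(R_m) = 221.3683 / 5 = 44.2737
β = Cov / Var(R_m) = 2.7737 / 44.2737 = 0.0626
E(R) = R_f + β × MRP = 5.7% + 0.0626 × 5.3% = 6.03%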